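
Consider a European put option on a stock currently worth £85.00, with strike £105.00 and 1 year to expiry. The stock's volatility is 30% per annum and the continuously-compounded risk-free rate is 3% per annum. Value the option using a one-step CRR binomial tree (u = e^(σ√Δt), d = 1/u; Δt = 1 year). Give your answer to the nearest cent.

CRR parameters: u = e^(σ√Δt) = e^(0.3·√1) = 1.3499, d = 1/u = 0.7408
Per-period rate: rΔt = 0.03·1 = 0.03, so R = e^0.03 = 1.0305
Risk-neutral probability p = (e^0.03 − 0.7408)/(1.3499 − 0.7408) = 0.2896/0.6090 = 0.4756
Terminal stock prices: S_u = 114.7, S_d = 62.97
Terminal payoffs (K − S): max(-9.738, 0) = 0, max(42.03, 0) = 42.03
Node 0 (S = 85): V_0 = e^(−0.03)·[0.4756·0.0000 + 0.5244·42.0305] = 21.3909

£21.39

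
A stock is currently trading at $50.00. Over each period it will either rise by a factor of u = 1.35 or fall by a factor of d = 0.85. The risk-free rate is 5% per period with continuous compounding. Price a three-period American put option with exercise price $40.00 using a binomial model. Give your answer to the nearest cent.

Risk-neutral probability p = (e^0.05 − 0.85)/(1.35 − 0.85) = 0.2013/0.5000 = 0.4025
Terminal stock prices: S_uuu = 123, S_uud = 77.46, S_udd = 48.77, S_ddd = 30.71
Terminal payoffs (K − S): max(-83.02, 0) = 0, max(-37.46, 0) = 0, max(-8.769, 0) = 0, max(9.294, 0) = 9.294
Node uu (S = 91.13): continuation = e^(−0.05)·[0.4025·0.0000 + 0.5975·0.0000] = 0.0000; exercise value = 0.0000 ≤ continuation, so V_uu = 0.0000
Node ud (S = 57.38): continuation = e^(−0.05)·[0.4025·0.0000 + 0.5975·0.0000] = 0.0000; exercise value = 0.0000 ≤ continuation, so V_ud = 0.0000
Node dd (S = 36.12): continuation = e^(−0.05)·[0.4025·0.0000 + 0.5975·9.2938] = 5.2818; exercise value = 3.8750 ≤ continuation, so V_dd = 5.2818
Node u (S = 67.5): continuation = e^(−0.05)·[0.4025·0.0000 + 0.5975·0.0000] = 0.0000; exercise value = 0.0000 ≤ continuation, so V_u = 0.0000
Node d (S = 42.5): continuation = e^(−0.05)·[0.4025·0.0000 + 0.5975·5.2818] = 3.0018; exercise value = 0.0000 ≤ continuation, so V_d = 3.0018
Node 0 (S = 50): continuation = e^(−0.05)·[0.4025·0.0000 + 0.5975·3.0018] = 1.7060; exercise value = 0.0000 ≤ continuation, so V_0 = 1.7060

$1.71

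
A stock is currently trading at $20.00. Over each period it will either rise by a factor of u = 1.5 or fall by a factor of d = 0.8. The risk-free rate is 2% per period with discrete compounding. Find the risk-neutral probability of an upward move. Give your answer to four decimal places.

Risk-neutral probability p = (1 + 0.02 − 0.8)/(1.5 − 0.8) = 0.2200/0.7000 = 0.3143

p = 0.3143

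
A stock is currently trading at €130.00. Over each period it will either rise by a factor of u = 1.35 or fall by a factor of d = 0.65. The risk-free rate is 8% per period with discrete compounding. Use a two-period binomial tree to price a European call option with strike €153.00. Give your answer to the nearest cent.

€27.15

Risk-neutral probability p = (1 + 0.08 − 0.65)/(1.35 − 0.65) = 0.4300/0.7000 = 0.6143
Terminal stock prices: S_uu = 236.9, S_ud = 114.1, S_dd = 54.93
Terminal payoffs (S − K): max(83.93, 0) = 83.93, max(-38.92, 0) = 0, max(-98.07, 0) = 0
Node u (S = 175.5): V_u = 1/1.08·[0.6143·83.9250 + 0.3857·0.0000] = 47.7351
Node d (S = 84.5): V_d = 1/1.08·[0.6143·0.0000 + 0.3857·0.0000] = 0.0000
Node 0 (S = 130): V_0 = 1/1.08·[0.6143·47.7351 + 0.3857·0.0000] = 27.1509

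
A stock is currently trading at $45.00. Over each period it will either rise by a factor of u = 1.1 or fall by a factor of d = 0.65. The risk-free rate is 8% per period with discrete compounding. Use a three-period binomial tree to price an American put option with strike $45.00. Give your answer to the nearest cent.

Risk-neutral probability p = (1 + 0.08 − 0.65)/(1.1 − 0.65) = 0.4300/0.4500 = 0.9556
Terminal stock prices: S_uuu = 59.9, S_uud = 35.39, S_udd = 20.91, S_ddd = 12.36
Terminal payoffs (K − S): max(-14.9, 0) = 0, max(9.607, 0) = 9.607, max(24.09, 0) = 24.09, max(32.64, 0) = 32.64
Node uu (S = 54.45): continuation = 1/1.08·[0.9556·0.0000 + 0.0444·9.6075] = 0.3954; exercise value = 0.0000 ≤ continuation, so V_uu = 0.3954
Node ud (S = 32.18): continuation = 1/1.08·[0.9556·9.6075 + 0.0444·24.0862] = 9.4917; exercise value = 12.8250 > continuation, so V_ud = 12.8250 (exercise)
Node dd (S = 19.01): continuation = 1/1.08·[0.9556·24.0862 + 0.0444·32.6419] = 22.6542; exercise value = 25.9875 > continuation, so V_dd = 25.9875 (exercise)
Node u (S = 49.5): continuation = 1/1.08·[0.9556·0.3954 + 0.0444·12.8250] = 0.8776; exercise value = 0.0000 ≤ continuation, so V_u = 0.8776
Node d (S = 29.25): continuation = 1/1.08·[0.9556·12.8250 + 0.0444·25.9875] = 12.4167; exercise value = 15.7500 > continuation, so V_d = 15.7500 (exercise)
Node 0 (S = 45): continuation = 1/1.08·[0.9556·0.8776 + 0.0444·15.7500] = 1.4246; exercise value = 0.0000 ≤ continuation, so V_0 = 1.4246

$1.42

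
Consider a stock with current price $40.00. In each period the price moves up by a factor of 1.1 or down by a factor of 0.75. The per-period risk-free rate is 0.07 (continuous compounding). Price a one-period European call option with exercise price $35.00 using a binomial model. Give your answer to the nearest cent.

$7.73

Risk-neutral probability p = (e^0.07 − 0.75)/(1.1 − 0.75) = 0.3225/0.3500 = 0.9215
Terminal stock prices: S_u = 44, S_d = 30
Terminal payoffs (S − K): max(9, 0) = 9, max(-5, 0) = 0
Node 0 (S = 40): V_0 = e^(−0.07)·[0.9215·9.0000 + 0.0785·0.0000] = 7.7324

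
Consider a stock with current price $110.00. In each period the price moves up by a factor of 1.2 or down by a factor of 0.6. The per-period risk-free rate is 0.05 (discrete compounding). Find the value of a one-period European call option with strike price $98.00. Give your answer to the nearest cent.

Risk-neutral probability p = (1 + 0.05 − 0.6)/(1.2 − 0.6) = 0.4500/0.6000 = 0.7500
Terminal stock prices: S_u = 132, S_d = 66
Terminal payoffs (S − K): max(34, 0) = 34, max(-32, 0) = 0
Node 0 (S = 110): V_0 = 1/1.05·[0.7500·34.0000 + 0.2500·0.0000] = 24.2857

$24.29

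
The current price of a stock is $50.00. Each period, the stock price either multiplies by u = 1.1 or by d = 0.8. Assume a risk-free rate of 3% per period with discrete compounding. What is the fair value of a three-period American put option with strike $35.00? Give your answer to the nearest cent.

$0.15

Risk-neutral probability p = (1 + 0.03 − 0.8)/(1.1 − 0.8) = 0.2300/0.3000 = 0.7667
Terminal stock prices: S_uuu = 66.55, S_uud = 48.4, S_udd = 35.2, S_ddd = 25.6
Terminal payoffs (K − S): max(-31.55, 0) = 0, max(-13.4, 0) = 0, max(-0.2, 0) = 0, max(9.4, 0) = 9.4
Node uu (S = 60.5): continuation = 1/1.03·[0.7667·0.0000 + 0.2333·0.0000] = 0.0000; exercise value = 0.0000 ≤ continuation, so V_uu = 0.0000
Node ud (S = 44): continuation = 1/1.03·[0.7667·0.0000 + 0.2333·0.0000] = 0.0000; exercise value = 0.0000 ≤ continuation, so V_ud = 0.0000
Node dd (S = 32): continuation = 1/1.03·[0.7667·0.0000 + 0.2333·9.4000] = 2.1294; exercise value = 3.0000 > continuation, so V_dd = 3.0000 (exercise)
Node u (S = 55): continuation = 1/1.03·[0.7667·0.0000 + 0.2333·0.0000] = 0.0000; exercise value = 0.0000 ≤ continuation, so V_u = 0.0000
Node d (S = 40): continuation = 1/1.03·[0.7667·0.0000 + 0.2333·3.0000] = 0.6796; exercise value = 0.0000 ≤ continuation, so V_d = 0.6796
Node 0 (S = 50): continuation = 1/1.03·[0.7667·0.0000 + 0.2333·0.6796] = 0.1540; exercise value = 0.0000 ≤ continuation, so V_0 = 0.1540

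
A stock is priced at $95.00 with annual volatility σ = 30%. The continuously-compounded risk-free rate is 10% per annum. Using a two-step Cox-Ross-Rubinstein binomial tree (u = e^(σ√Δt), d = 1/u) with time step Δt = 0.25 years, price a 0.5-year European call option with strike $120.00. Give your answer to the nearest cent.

CRR parameters: u = e^(σ√Δt) = e^(0.3·√0.25) = 1.1618, d = 1/u = 0.8607
Per-period rate: rΔt = 0.1·0.25 = 0.025, so R = e^0.025 = 1.0253
Risk-neutral probability p = (e^0.025 − 0.8607)/(1.1618 − 0.8607) = 0.1646/0.3011 = 0.5466
Terminal stock prices: S_uu = 128.2, S_ud = 95, S_dd = 70.38
Terminal payoffs (S − K): max(8.237, 0) = 8.237, max(-25, 0) = 0, max(-49.62, 0) = 0
Node u (S = 110.4): V_u = e^(−0.025)·[0.5466·8.2366 + 0.4534·0.0000] = 4.3913
Node d (S = 81.77): V_d = e^(−0.025)·[0.5466·0.0000 + 0.4534·0.0000] = 0.0000
Node 0 (S = 95): V_0 = e^(−0.025)·[0.5466·4.3913 + 0.4534·0.0000] = 2.3412

$2.34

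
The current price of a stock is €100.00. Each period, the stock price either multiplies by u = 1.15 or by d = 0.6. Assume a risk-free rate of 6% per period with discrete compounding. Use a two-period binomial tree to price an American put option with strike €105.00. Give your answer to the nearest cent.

Risk-neutral probability p = (1 + 0.06 − 0.6)/(1.15 − 0.6) = 0.4600/0.5500 = 0.8364
Terminal stock prices: S_uu = 132.2, S_ud = 69, S_dd = 36
Terminal payoffs (K − S): max(-27.25, 0) = 0, max(36, 0) = 36, max(69, 0) = 69
Node u (S = 115): continuation = 1/1.06·[0.8364·0.0000 + 0.1636·36.0000] = 5.5575; exercise value = 0.0000 ≤ continuation, so V_u = 5.5575
Node d (S = 60): continuation = 1/1.06·[0.8364·36.0000 + 0.1636·69.0000] = 39.0566; exercise value = 45.0000 > continuation, so V_d = 45.0000 (exercise)
Node 0 (S = 100): continuation = 1/1.06·[0.8364·5.5575 + 0.1636·45.0000] = 11.3318; exercise value = 5.0000 ≤ continuation, so V_0 = 11.3318

€11.33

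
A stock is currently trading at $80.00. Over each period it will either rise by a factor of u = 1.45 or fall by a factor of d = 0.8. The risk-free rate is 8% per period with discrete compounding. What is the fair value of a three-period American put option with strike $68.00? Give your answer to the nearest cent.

Risk-neutral probability p = (1 + 0.08 − 0.8)/(1.45 − 0.8) = 0.2800/0.6500 = 0.4308
Terminal stock prices: S_uuu = 243.9, S_uud = 134.6, S_udd = 74.24, S_ddd = 40.96
Terminal payoffs (K − S): max(-175.9, 0) = 0, max(-66.56, 0) = 0, max(-6.24, 0) = 0, max(27.04, 0) = 27.04
Node uu (S = 168.2): continuation = 1/1.08·[0.4308·0.0000 + 0.5692·0.0000] = 0.0000; exercise value = 0.0000 ≤ continuation, so V_uu = 0.0000
Node ud (S = 92.8): continuation = 1/1.08·[0.4308·0.0000 + 0.5692·0.0000] = 0.0000; exercise value = 0.0000 ≤ continuation, so V_ud = 0.0000
Node dd (S = 51.2): continuation = 1/1.08·[0.4308·0.0000 + 0.5692·27.0400] = 14.2519; exercise value = 16.8000 > continuation, so V_dd = 16.8000 (exercise)
Node u (S = 116): continuation = 1/1.08·[0.4308·0.0000 + 0.5692·0.0000] = 0.0000; exercise value = 0.0000 ≤ continuation, so V_u = 0.0000
Node d (S = 64): continuation = 1/1.08·[0.4308·0.0000 + 0.5692·16.8000] = 8.8547; exercise value = 4.0000 ≤ continuation, so V_d = 8.8547
Node 0 (S = 80): continuation = 1/1.08·[0.4308·0.0000 + 0.5692·8.8547] = 4.6670; exercise value = 0.0000 ≤ continuation, so V_0 = 4.6670

$4.67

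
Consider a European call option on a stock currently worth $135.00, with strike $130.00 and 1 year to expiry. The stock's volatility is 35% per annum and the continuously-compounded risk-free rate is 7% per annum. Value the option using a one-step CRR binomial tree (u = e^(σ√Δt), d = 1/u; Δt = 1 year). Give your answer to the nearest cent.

$29.56

CRR parameters: u = e^(σ√Δt) = e^(0.35·√1) = 1.4191, d = 1/u = 0.7047
Per-period rate: rΔt = 0.07·1 = 0.07, so R = e^0.07 = 1.0725
Risk-neutral probability p = (e^0.07 − 0.7047)/(1.4191 − 0.7047) = 0.3678/0.7144 = 0.5149
Terminal stock prices: S_u = 191.6, S_d = 95.13
Terminal payoffs (S − K): max(61.57, 0) = 61.57, max(-34.87, 0) = 0
Node 0 (S = 135): V_0 = e^(−0.07)·[0.5149·61.5741 + 0.4851·0.0000] = 29.5600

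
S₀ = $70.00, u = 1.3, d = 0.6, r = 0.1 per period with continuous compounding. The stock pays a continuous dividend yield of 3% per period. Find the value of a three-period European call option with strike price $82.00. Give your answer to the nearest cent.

Per-period risk-free factor R = e^0.1 = 1.1052; dividend-adjusted growth = e^(0.1−0.03) = 1.0725.
Risk-neutral probability p = (1.0725 − 0.6)/(1.3 − 0.6) = 0.4725/0.7000 = 0.6750
Terminal stock prices: S_uuu = 153.8, S_uud = 70.98, S_udd = 32.76, S_ddd = 15.12
Terminal payoffs (S − K): max(71.79, 0) = 71.79, max(-11.02, 0) = 0, max(-49.24, 0) = 0, max(-66.88, 0) = 0
Node uu (S = 118.3): V_uu = e^(−0.1)·[0.6750·71.7900 + 0.3250·0.0000] = 43.8476
Node ud (S = 54.6): V_ud = e^(−0.1)·[0.6750·0.0000 + 0.3250·0.0000] = 0.0000
Node dd (S = 25.2): V_dd = e^(−0.1)·[0.6750·0.0000 + 0.3250·0.0000] = 0.0000
Node u (S = 91): V_u = e^(−0.1)·[0.6750·43.8476 + 0.3250·0.0000] = 26.7811
Node d (S = 42): V_d = e^(−0.1)·[0.6750·0.0000 + 0.3250·0.0000] = 0.0000
Node 0 (S = 70): V_0 = e^(−0.1)·[0.6750·26.7811 + 0.3250·0.0000] = 16.3572

$16.36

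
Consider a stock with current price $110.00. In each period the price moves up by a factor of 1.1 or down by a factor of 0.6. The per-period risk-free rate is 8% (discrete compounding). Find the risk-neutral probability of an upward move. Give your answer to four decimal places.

p = 0.9600

Risk-neutral probability p = (1 + 0.08 − 0.6)/(1.1 − 0.6) = 0.4800/0.5000 = 0.9600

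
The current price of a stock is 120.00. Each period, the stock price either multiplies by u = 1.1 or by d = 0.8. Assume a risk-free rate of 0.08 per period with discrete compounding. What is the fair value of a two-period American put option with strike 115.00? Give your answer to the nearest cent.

1.67

Risk-neutral probability p = (1 + 0.08 − 0.8)/(1.1 − 0.8) = 0.2800/0.3000 = 0.9333
Terminal stock prices: S_uu = 145.2, S_ud = 105.6, S_dd = 76.8
Terminal payoffs (K − S): max(-30.2, 0) = 0, max(9.4, 0) = 9.4, max(38.2, 0) = 38.2
Node u (S = 132): continuation = 1/1.08·[0.9333·0.0000 + 0.0667·9.4000] = 0.5802; exercise value = 0.0000 ≤ continuation, so V_u = 0.5802
Node d (S = 96): continuation = 1/1.08·[0.9333·9.4000 + 0.0667·38.2000] = 10.4815; exercise value = 19.0000 > continuation, so V_d = 19.0000 (exercise)
Node 0 (S = 120): continuation = 1/1.08·[0.9333·0.5802 + 0.0667·19.0000] = 1.6743; exercise value = 0.0000 ≤ continuation, so V_0 = 1.6743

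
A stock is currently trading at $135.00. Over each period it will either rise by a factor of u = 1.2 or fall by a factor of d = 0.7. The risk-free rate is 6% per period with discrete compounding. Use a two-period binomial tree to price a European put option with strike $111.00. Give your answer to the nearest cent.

Risk-neutral probability p = (1 + 0.06 − 0.7)/(1.2 − 0.7) = 0.3600/0.5000 = 0.7200
Terminal stock prices: S_uu = 194.4, S_ud = 113.4, S_dd = 66.15
Terminal payoffs (K − S): max(-83.4, 0) = 0, max(-2.4, 0) = 0, max(44.85, 0) = 44.85
Node u (S = 162): V_u = 1/1.06·[0.7200·0.0000 + 0.2800·0.0000] = 0.0000
Node d (S = 94.5): V_d = 1/1.06·[0.7200·0.0000 + 0.2800·44.8500] = 11.8472
Node 0 (S = 135): V_0 = 1/1.06·[0.7200·0.0000 + 0.2800·11.8472] = 3.1294

$3.13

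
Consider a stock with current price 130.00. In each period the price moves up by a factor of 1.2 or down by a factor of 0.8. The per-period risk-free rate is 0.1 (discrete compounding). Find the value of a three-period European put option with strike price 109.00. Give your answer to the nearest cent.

1.47

Risk-neutral probability p = (1 + 0.1 − 0.8)/(1.2 − 0.8) = 0.3000/0.4000 = 0.7500
Terminal stock prices: S_uuu = 224.6, S_uud = 149.8, S_udd = 99.84, S_ddd = 66.56
Terminal payoffs (K − S): max(-115.6, 0) = 0, max(-40.76, 0) = 0, max(9.16, 0) = 9.16, max(42.44, 0) = 42.44
Node uu (S = 187.2): V_uu = 1/1.1·[0.7500·0.0000 + 0.2500·0.0000] = 0.0000
Node ud (S = 124.8): V_ud = 1/1.1·[0.7500·0.0000 + 0.2500·9.1600] = 2.0818
Node dd (S = 83.2): V_dd = 1/1.1·[0.7500·9.1600 + 0.2500·42.4400] = 15.8909
Node u (S = 156): V_u = 1/1.1·[0.7500·0.0000 + 0.2500·2.0818] = 0.4731
Node d (S = 104): V_d = 1/1.1·[0.7500·2.0818 + 0.2500·15.8909] = 5.0310
Node 0 (S = 130): V_0 = 1/1.1·[0.7500·0.4731 + 0.2500·5.0310] = 1.4660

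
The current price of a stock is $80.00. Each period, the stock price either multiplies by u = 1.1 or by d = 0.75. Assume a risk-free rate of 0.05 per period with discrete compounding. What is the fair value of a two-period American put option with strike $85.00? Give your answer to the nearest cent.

Risk-neutral probability p = (1 + 0.05 − 0.75)/(1.1 − 0.75) = 0.3000/0.3500 = 0.8571
Terminal stock prices: S_uu = 96.8, S_ud = 66, S_dd = 45
Terminal payoffs (K − S): max(-11.8, 0) = 0, max(19, 0) = 19, max(40, 0) = 40
Node u (S = 88): continuation = 1/1.05·[0.8571·0.0000 + 0.1429·19.0000] = 2.5850; exercise value = 0.0000 ≤ continuation, so V_u = 2.5850
Node d (S = 60): continuation = 1/1.05·[0.8571·19.0000 + 0.1429·40.0000] = 20.9524; exercise value = 25.0000 > continuation, so V_d = 25.0000 (exercise)
Node 0 (S = 80): continuation = 1/1.05·[0.8571·2.5850 + 0.1429·25.0000] = 5.5116; exercise value = 5.0000 ≤ continuation, so V_0 = 5.5116

$5.51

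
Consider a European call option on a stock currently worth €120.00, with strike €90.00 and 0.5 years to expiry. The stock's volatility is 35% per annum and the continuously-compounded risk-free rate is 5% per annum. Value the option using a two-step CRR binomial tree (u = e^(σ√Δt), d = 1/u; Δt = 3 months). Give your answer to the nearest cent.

€33.59

CRR parameters: u = e^(σ√Δt) = e^(0.35·√0.25) = 1.1912, d = 1/u = 0.8395
Per-period rate: rΔt = 0.05·0.25 = 0.0125, so R = e^0.0125 = 1.0126
Risk-neutral probability p = (e^0.0125 − 0.8395)/(1.1912 − 0.8395) = 0.1731/0.3518 = 0.4921
Terminal stock prices: S_uu = 170.3, S_ud = 120, S_dd = 84.56
Terminal payoffs (S − K): max(80.29, 0) = 80.29, max(30, 0) = 30, max(-5.437, 0) = 0
Node u (S = 142.9): V_u = e^(−0.0125)·[0.4921·80.2881 + 0.5079·30.0000] = 54.0675
Node d (S = 100.7): V_d = e^(−0.0125)·[0.4921·30.0000 + 0.5079·0.0000] = 14.5801
Node 0 (S = 120): V_0 = e^(−0.0125)·[0.4921·54.0675 + 0.5079·14.5801] = 33.5900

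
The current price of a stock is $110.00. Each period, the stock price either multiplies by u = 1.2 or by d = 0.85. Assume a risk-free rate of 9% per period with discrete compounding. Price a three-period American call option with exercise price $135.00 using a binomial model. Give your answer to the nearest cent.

Risk-neutral probability p = (1 + 0.09 − 0.85)/(1.2 − 0.85) = 0.2400/0.3500 = 0.6857
Terminal stock prices: S_uuu = 190.1, S_uud = 134.6, S_udd = 95.37, S_ddd = 67.55
Terminal payoffs (S − K): max(55.08, 0) = 55.08, max(-0.36, 0) = 0, max(-39.63, 0) = 0, max(-67.45, 0) = 0
Node uu (S = 158.4): continuation = 1/1.09·[0.6857·55.0800 + 0.3143·0.0000] = 34.6506; exercise value = 23.4000 ≤ continuation, so V_uu = 34.6506
Node ud (S = 112.2): continuation = 1/1.09·[0.6857·0.0000 + 0.3143·0.0000] = 0.0000; exercise value = 0.0000 ≤ continuation, so V_ud = 0.0000
Node dd (S = 79.47): continuation = 1/1.09·[0.6857·0.0000 + 0.3143·0.0000] = 0.0000; exercise value = 0.0000 ≤ continuation, so V_dd = 0.0000
Node u (S = 132): continuation = 1/1.09·[0.6857·34.6506 + 0.3143·0.0000] = 21.7985; exercise value = 0.0000 ≤ continuation, so V_u = 21.7985
Node d (S = 93.5): continuation = 1/1.09·[0.6857·0.0000 + 0.3143·0.0000] = 0.0000; exercise value = 0.0000 ≤ continuation, so V_d = 0.0000
Node 0 (S = 110): continuation = 1/1.09·[0.6857·21.7985 + 0.3143·0.0000] = 13.7134; exercise value = 0.0000 ≤ continuation, so V_0 = 13.7134

$13.71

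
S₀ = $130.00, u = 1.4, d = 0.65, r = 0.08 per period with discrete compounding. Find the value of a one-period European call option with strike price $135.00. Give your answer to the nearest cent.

$24.95

Risk-neutral probability p = (1 + 0.08 − 0.65)/(1.4 − 0.65) = 0.4300/0.7500 = 0.5733
Terminal stock prices: S_u = 182, S_d = 84.5
Terminal payoffs (S − K): max(47, 0) = 47, max(-50.5, 0) = 0
Node 0 (S = 130): V_0 = 1/1.08·[0.5733·47.0000 + 0.4267·0.0000] = 24.9506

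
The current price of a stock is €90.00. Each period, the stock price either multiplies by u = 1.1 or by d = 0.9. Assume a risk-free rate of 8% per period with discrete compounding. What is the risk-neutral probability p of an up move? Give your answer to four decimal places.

Risk-neutral probability p = (1 + 0.08 − 0.9)/(1.1 − 0.9) = 0.1800/0.2000 = 0.9000

p = 0.9000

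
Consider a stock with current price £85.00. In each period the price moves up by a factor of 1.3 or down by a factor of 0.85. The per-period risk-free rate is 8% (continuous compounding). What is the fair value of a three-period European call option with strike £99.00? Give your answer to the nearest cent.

Risk-neutral probability p = (e^0.08 − 0.85)/(1.3 − 0.85) = 0.2333/0.4500 = 0.5184
Terminal stock prices: S_uuu = 186.7, S_uud = 122.1, S_udd = 79.84, S_ddd = 52.2
Terminal payoffs (S − K): max(87.75, 0) = 87.75, max(23.1, 0) = 23.1, max(-19.16, 0) = 0, max(-46.8, 0) = 0
Node uu (S = 143.7): V_uu = e^(−0.08)·[0.5184·87.7450 + 0.4816·23.1025] = 52.2615
Node ud (S = 93.92): V_ud = e^(−0.08)·[0.5184·23.1025 + 0.4816·0.0000] = 11.0559
Node dd (S = 61.41): V_dd = e^(−0.08)·[0.5184·0.0000 + 0.4816·0.0000] = 0.0000
Node u (S = 110.5): V_u = e^(−0.08)·[0.5184·52.2615 + 0.4816·11.0559] = 29.9251
Node d (S = 72.25): V_d = e^(−0.08)·[0.5184·11.0559 + 0.4816·0.0000] = 5.2909
Node 0 (S = 85): V_0 = e^(−0.08)·[0.5184·29.9251 + 0.4816·5.2909] = 16.6730

£16.67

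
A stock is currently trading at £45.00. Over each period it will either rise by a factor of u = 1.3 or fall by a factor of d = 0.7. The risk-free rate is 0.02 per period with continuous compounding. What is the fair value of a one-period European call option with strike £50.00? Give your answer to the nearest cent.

Risk-neutral probability p = (e^0.02 − 0.7)/(1.3 − 0.7) = 0.3202/0.6000 = 0.5337
Terminal stock prices: S_u = 58.5, S_d = 31.5
Terminal payoffs (S − K): max(8.5, 0) = 8.5, max(-18.5, 0) = 0
Node 0 (S = 45): V_0 = e^(−0.02)·[0.5337·8.5000 + 0.4663·0.0000] = 4.4464

£4.45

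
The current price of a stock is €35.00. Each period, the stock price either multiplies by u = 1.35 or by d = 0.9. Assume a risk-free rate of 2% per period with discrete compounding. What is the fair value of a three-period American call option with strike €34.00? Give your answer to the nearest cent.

€6.11

Risk-neutral probability p = (1 + 0.02 − 0.9)/(1.35 − 0.9) = 0.1200/0.4500 = 0.2667
Terminal stock prices: S_uuu = 86.11, S_uud = 57.41, S_udd = 38.27, S_ddd = 25.52
Terminal payoffs (S − K): max(52.11, 0) = 52.11, max(23.41, 0) = 23.41, max(4.273, 0) = 4.273, max(-8.485, 0) = 0
Node uu (S = 63.79): continuation = 1/1.02·[0.2667·52.1131 + 0.7333·23.4088] = 30.4542; exercise value = 29.7875 ≤ continuation, so V_uu = 30.4542
Node ud (S = 42.52): continuation = 1/1.02·[0.2667·23.4088 + 0.7333·4.2725] = 9.1917; exercise value = 8.5250 ≤ continuation, so V_ud = 9.1917
Node dd (S = 28.35): continuation = 1/1.02·[0.2667·4.2725 + 0.7333·0.0000] = 1.1170; exercise value = 0.0000 ≤ continuation, so V_dd = 1.1170
Node u (S = 47.25): continuation = 1/1.02·[0.2667·30.4542 + 0.7333·9.1917] = 14.5703; exercise value = 13.2500 ≤ continuation, so V_u = 14.5703
Node d (S = 31.5): continuation = 1/1.02·[0.2667·9.1917 + 0.7333·1.1170] = 3.2061; exercise value = 0.0000 ≤ continuation, so V_d = 3.2061
Node 0 (S = 35): continuation = 1/1.02·[0.2667·14.5703 + 0.7333·3.2061] = 6.1143; exercise value = 1.0000 ≤ continuation, so V_0 = 6.1143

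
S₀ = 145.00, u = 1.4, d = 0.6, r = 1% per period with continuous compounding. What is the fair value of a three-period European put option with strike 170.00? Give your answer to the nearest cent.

49.95

Risk-neutral probability p = (e^0.01 − 0.6)/(1.4 − 0.6) = 0.4101/0.8000 = 0.5126
Terminal stock prices: S_uuu = 397.9, S_uud = 170.5, S_udd = 73.08, S_ddd = 31.32
Terminal payoffs (K − S): max(-227.9, 0) = 0, max(-0.52, 0) = 0, max(96.92, 0) = 96.92, max(138.7, 0) = 138.7
Node uu (S = 284.2): V_uu = e^(−0.01)·[0.5126·0.0000 + 0.4874·0.0000] = 0.0000
Node ud (S = 121.8): V_ud = e^(−0.01)·[0.5126·0.0000 + 0.4874·96.9200] = 46.7724
Node dd (S = 52.2): V_dd = e^(−0.01)·[0.5126·96.9200 + 0.4874·138.6800] = 116.1085
Node u (S = 203): V_u = e^(−0.01)·[0.5126·0.0000 + 0.4874·46.7724] = 22.5717
Node d (S = 87): V_d = e^(−0.01)·[0.5126·46.7724 + 0.4874·116.1085] = 79.7677
Node 0 (S = 145): V_0 = e^(−0.01)·[0.5126·22.5717 + 0.4874·79.7677] = 49.9492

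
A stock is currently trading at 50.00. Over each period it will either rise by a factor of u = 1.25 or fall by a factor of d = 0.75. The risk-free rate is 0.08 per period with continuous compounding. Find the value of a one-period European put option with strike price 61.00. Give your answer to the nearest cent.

7.23

Risk-neutral probability p = (e^0.08 − 0.75)/(1.25 − 0.75) = 0.3333/0.5000 = 0.6666
Terminal stock prices: S_u = 62.5, S_d = 37.5
Terminal payoffs (K − S): max(-1.5, 0) = 0, max(23.5, 0) = 23.5
Node 0 (S = 50): V_0 = e^(−0.08)·[0.6666·0.0000 + 0.3334·23.5000] = 7.2331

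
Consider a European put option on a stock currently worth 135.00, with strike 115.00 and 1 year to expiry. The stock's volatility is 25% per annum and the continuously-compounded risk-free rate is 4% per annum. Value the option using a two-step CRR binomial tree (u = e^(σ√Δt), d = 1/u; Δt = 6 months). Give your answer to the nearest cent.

CRR parameters: u = e^(σ√Δt) = e^(0.25·√0.5) = 1.1934, d = 1/u = 0.8380
Per-period rate: rΔt = 0.04·0.5 = 0.02, so R = e^0.02 = 1.0202
Risk-neutral probability p = (e^0.02 − 0.8380)/(1.1934 − 0.8380) = 0.1822/0.3554 = 0.5128
Terminal stock prices: S_uu = 192.3, S_ud = 135, S_dd = 94.8
Terminal payoffs (K − S): max(-77.26, 0) = 0, max(-20, 0) = 0, max(20.2, 0) = 20.2
Node u (S = 161.1): V_u = e^(−0.02)·[0.5128·0.0000 + 0.4872·0.0000] = 0.0000
Node d (S = 113.1): V_d = e^(−0.02)·[0.5128·0.0000 + 0.4872·20.2046] = 9.6495
Node 0 (S = 135): V_0 = e^(−0.02)·[0.5128·0.0000 + 0.4872·9.6495] = 4.6085

4.61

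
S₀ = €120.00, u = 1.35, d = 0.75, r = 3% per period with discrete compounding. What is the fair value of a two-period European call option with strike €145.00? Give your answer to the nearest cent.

Risk-neutral probability p = (1 + 0.03 − 0.75)/(1.35 − 0.75) = 0.2800/0.6000 = 0.4667
Terminal stock prices: S_uu = 218.7, S_ud = 121.5, S_dd = 67.5
Terminal payoffs (S − K): max(73.7, 0) = 73.7, max(-23.5, 0) = 0, max(-77.5, 0) = 0
Node u (S = 162): V_u = 1/1.03·[0.4667·73.7000 + 0.5333·0.0000] = 33.3916
Node d (S = 90): V_d = 1/1.03·[0.4667·0.0000 + 0.5333·0.0000] = 0.0000
Node 0 (S = 120): V_0 = 1/1.03·[0.4667·33.3916 + 0.5333·0.0000] = 15.1289

€15.13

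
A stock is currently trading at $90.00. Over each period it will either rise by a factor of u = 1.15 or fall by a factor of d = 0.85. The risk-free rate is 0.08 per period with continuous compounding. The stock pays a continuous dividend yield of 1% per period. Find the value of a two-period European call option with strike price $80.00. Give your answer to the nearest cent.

$20.90

Per-period risk-free factor R = e^0.08 = 1.0833; dividend-adjusted growth = e^(0.08−0.01) = 1.0725.
Risk-neutral probability p = (1.0725 − 0.85)/(1.15 − 0.85) = 0.2225/0.3000 = 0.7417
Terminal stock prices: S_uu = 119, S_ud = 87.97, S_dd = 65.02
Terminal payoffs (S − K): max(39.02, 0) = 39.02, max(7.975, 0) = 7.975, max(-14.98, 0) = 0
Node u (S = 103.5): V_u = e^(−0.08)·[0.7417·39.0250 + 0.2583·7.9750] = 28.6209
Node d (S = 76.5): V_d = e^(−0.08)·[0.7417·7.9750 + 0.2583·0.0000] = 5.4602
Node 0 (S = 90): V_0 = e^(−0.08)·[0.7417·28.6209 + 0.2583·5.4602] = 20.8978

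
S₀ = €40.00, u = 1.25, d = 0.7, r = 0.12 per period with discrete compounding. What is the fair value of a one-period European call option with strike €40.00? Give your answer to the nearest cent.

Risk-neutral probability p = (1 + 0.12 − 0.7)/(1.25 − 0.7) = 0.4200/0.5500 = 0.7636
Terminal stock prices: S_u = 50, S_d = 28
Terminal payoffs (S − K): max(10, 0) = 10, max(-12, 0) = 0
Node 0 (S = 40): V_0 = 1/1.12·[0.7636·10.0000 + 0.2364·0.0000] = 6.8182

€6.82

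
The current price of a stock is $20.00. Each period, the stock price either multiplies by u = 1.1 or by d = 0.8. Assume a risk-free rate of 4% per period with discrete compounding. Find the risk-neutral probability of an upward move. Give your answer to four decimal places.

Risk-neutral probability p = (1 + 0.04 − 0.8)/(1.1 − 0.8) = 0.2400/0.3000 = 0.8000

p = 0.8000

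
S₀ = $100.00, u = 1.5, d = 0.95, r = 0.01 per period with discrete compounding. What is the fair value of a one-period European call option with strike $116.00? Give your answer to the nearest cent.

Risk-neutral probability p = (1 + 0.01 − 0.95)/(1.5 − 0.95) = 0.0600/0.5500 = 0.1091
Terminal stock prices: S_u = 150, S_d = 95
Terminal payoffs (S − K): max(34, 0) = 34, max(-21, 0) = 0
Node 0 (S = 100): V_0 = 1/1.01·[0.1091·34.0000 + 0.8909·0.0000] = 3.6724

$3.67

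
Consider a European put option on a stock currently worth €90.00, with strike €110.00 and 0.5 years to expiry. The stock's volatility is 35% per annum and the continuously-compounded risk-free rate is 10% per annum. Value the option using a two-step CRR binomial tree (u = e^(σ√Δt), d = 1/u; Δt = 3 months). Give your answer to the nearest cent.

€19.34

CRR parameters: u = e^(σ√Δt) = e^(0.35·√0.25) = 1.1912, d = 1/u = 0.8395
Per-period rate: rΔt = 0.1·0.25 = 0.025, so R = e^0.025 = 1.0253
Risk-neutral probability p = (e^0.025 − 0.8395)/(1.1912 − 0.8395) = 0.1859/0.3518 = 0.5283
Terminal stock prices: S_uu = 127.7, S_ud = 90, S_dd = 63.42
Terminal payoffs (K − S): max(-17.72, 0) = 0, max(20, 0) = 20, max(46.58, 0) = 46.58
Node u (S = 107.2): V_u = e^(−0.025)·[0.5283·0.0000 + 0.4717·20.0000] = 9.2006
Node d (S = 75.55): V_d = e^(−0.025)·[0.5283·20.0000 + 0.4717·46.5781] = 31.7330
Node 0 (S = 90): V_0 = e^(−0.025)·[0.5283·9.2006 + 0.4717·31.7330] = 19.3391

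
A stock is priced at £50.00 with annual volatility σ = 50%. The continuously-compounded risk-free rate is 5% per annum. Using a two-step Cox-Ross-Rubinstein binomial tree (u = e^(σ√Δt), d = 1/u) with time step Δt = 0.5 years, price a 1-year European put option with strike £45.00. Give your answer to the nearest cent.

CRR parameters: u = e^(σ√Δt) = e^(0.5·√0.5) = 1.4241, d = 1/u = 0.7022
Per-period rate: rΔt = 0.05·0.5 = 0.025, so R = e^0.025 = 1.0253
Risk-neutral probability p = (e^0.025 − 0.7022)/(1.4241 − 0.7022) = 0.3231/0.7219 = 0.4476
Terminal stock prices: S_uu = 101.4, S_ud = 50, S_dd = 24.65
Terminal payoffs (K − S): max(-56.41, 0) = 0, max(-5, 0) = 0, max(20.35, 0) = 20.35
Node u (S = 71.21): V_u = e^(−0.025)·[0.4476·0.0000 + 0.5524·0.0000] = 0.0000
Node d (S = 35.11): V_d = e^(−0.025)·[0.4476·0.0000 + 0.5524·20.3466] = 10.9622
Node 0 (S = 50): V_0 = e^(−0.025)·[0.4476·0.0000 + 0.5524·10.9622] = 5.9061

£5.91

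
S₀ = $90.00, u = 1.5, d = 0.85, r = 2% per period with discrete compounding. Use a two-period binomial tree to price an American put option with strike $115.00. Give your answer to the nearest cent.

$27.92

Risk-neutral probability p = (1 + 0.02 − 0.85)/(1.5 − 0.85) = 0.1700/0.6500 = 0.2615
Terminal stock prices: S_uu = 202.5, S_ud = 114.8, S_dd = 65.02
Terminal payoffs (K − S): max(-87.5, 0) = 0, max(0.25, 0) = 0.25, max(49.98, 0) = 49.98
Node u (S = 135): continuation = 1/1.02·[0.2615·0.0000 + 0.7385·0.2500] = 0.1810; exercise value = 0.0000 ≤ continuation, so V_u = 0.1810
Node d (S = 76.5): continuation = 1/1.02·[0.2615·0.2500 + 0.7385·49.9750] = 36.2451; exercise value = 38.5000 > continuation, so V_d = 38.5000 (exercise)
Node 0 (S = 90): continuation = 1/1.02·[0.2615·0.1810 + 0.7385·38.5000] = 27.9197; exercise value = 25.0000 ≤ continuation, so V_0 = 27.9197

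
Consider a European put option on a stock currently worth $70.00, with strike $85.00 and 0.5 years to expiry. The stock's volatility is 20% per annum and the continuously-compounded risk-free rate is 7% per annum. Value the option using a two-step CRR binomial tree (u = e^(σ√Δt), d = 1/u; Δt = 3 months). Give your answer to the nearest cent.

CRR parameters: u = e^(σ√Δt) = e^(0.2·√0.25) = 1.1052, d = 1/u = 0.9048
Per-period rate: rΔt = 0.07·0.25 = 0.0175, so R = e^0.0175 = 1.0177
Risk-neutral probability p = (e^0.0175 − 0.9048)/(1.1052 − 0.9048) = 0.1128/0.2003 = 0.5631
Terminal stock prices: S_uu = 85.5, S_ud = 70, S_dd = 57.31
Terminal payoffs (K − S): max(-0.4982, 0) = 0, max(15, 0) = 15, max(27.69, 0) = 27.69
Node u (S = 77.36): V_u = e^(−0.0175)·[0.5631·0.0000 + 0.4369·15.0000] = 6.4392
Node d (S = 63.34): V_d = e^(−0.0175)·[0.5631·15.0000 + 0.4369·27.6888] = 20.1868
Node 0 (S = 70): V_0 = e^(−0.0175)·[0.5631·6.4392 + 0.4369·20.1868] = 12.2290

$12.23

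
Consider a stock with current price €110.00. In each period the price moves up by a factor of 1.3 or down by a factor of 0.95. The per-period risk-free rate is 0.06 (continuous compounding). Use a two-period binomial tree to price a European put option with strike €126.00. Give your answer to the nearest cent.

Risk-neutral probability p = (e^0.06 − 0.95)/(1.3 − 0.95) = 0.1118/0.3500 = 0.3195
Terminal stock prices: S_uu = 185.9, S_ud = 135.8, S_dd = 99.27
Terminal payoffs (K − S): max(-59.9, 0) = 0, max(-9.85, 0) = 0, max(26.73, 0) = 26.73
Node u (S = 143): V_u = e^(−0.06)·[0.3195·0.0000 + 0.6805·0.0000] = 0.0000
Node d (S = 104.5): V_d = e^(−0.06)·[0.3195·0.0000 + 0.6805·26.7250] = 17.1264
Node 0 (S = 110): V_0 = e^(−0.06)·[0.3195·0.0000 + 0.6805·17.1264] = 10.9753

€10.98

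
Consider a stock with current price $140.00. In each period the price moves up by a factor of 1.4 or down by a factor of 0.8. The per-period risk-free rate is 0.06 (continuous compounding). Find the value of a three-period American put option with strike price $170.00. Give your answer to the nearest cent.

$35.94

Risk-neutral probability p = (e^0.06 − 0.8)/(1.4 − 0.8) = 0.2618/0.6000 = 0.4364
Terminal stock prices: S_uuu = 384.2, S_uud = 219.5, S_udd = 125.4, S_ddd = 71.68
Terminal payoffs (K − S): max(-214.2, 0) = 0, max(-49.52, 0) = 0, max(44.56, 0) = 44.56, max(98.32, 0) = 98.32
Node uu (S = 274.4): continuation = e^(−0.06)·[0.4364·0.0000 + 0.5636·0.0000] = 0.0000; exercise value = 0.0000 ≤ continuation, so V_uu = 0.0000
Node ud (S = 156.8): continuation = e^(−0.06)·[0.4364·0.0000 + 0.5636·44.5600] = 23.6517; exercise value = 13.2000 ≤ continuation, so V_ud = 23.6517
Node dd (S = 89.6): continuation = e^(−0.06)·[0.4364·44.5600 + 0.5636·98.3200] = 70.5000; exercise value = 80.4000 > continuation, so V_dd = 80.4000 (exercise)
Node u (S = 196): continuation = e^(−0.06)·[0.4364·0.0000 + 0.5636·23.6517] = 12.5540; exercise value = 0.0000 ≤ continuation, so V_u = 12.5540
Node d (S = 112): continuation = e^(−0.06)·[0.4364·23.6517 + 0.5636·80.4000] = 52.3954; exercise value = 58.0000 > continuation, so V_d = 58.0000 (exercise)
Node 0 (S = 140): continuation = e^(−0.06)·[0.4364·12.5540 + 0.5636·58.0000] = 35.9449; exercise value = 30.0000 ≤ continuation, so V_0 = 35.9449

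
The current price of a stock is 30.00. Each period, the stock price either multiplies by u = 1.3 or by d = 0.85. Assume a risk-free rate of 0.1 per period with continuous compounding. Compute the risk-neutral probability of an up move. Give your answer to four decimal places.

Risk-neutral probability p = (e^0.1 − 0.85)/(1.3 − 0.85) = 0.2552/0.4500 = 0.5670

p = 0.5670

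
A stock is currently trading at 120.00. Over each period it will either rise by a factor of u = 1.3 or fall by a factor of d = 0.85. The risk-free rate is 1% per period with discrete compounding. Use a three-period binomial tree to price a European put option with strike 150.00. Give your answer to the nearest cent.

Risk-neutral probability p = (1 + 0.01 − 0.85)/(1.3 − 0.85) = 0.1600/0.4500 = 0.3556
Terminal stock prices: S_uuu = 263.6, S_uud = 172.4, S_udd = 112.7, S_ddd = 73.69
Terminal payoffs (K − S): max(-113.6, 0) = 0, max(-22.38, 0) = 0, max(37.29, 0) = 37.29, max(76.31, 0) = 76.31
Node uu (S = 202.8): V_uu = 1/1.01·[0.3556·0.0000 + 0.6444·0.0000] = 0.0000
Node ud (S = 132.6): V_ud = 1/1.01·[0.3556·0.0000 + 0.6444·37.2900] = 23.7934
Node dd (S = 86.7): V_dd = 1/1.01·[0.3556·37.2900 + 0.6444·76.3050] = 61.8149
Node u (S = 156): V_u = 1/1.01·[0.3556·0.0000 + 0.6444·23.7934] = 15.1817
Node d (S = 102): V_d = 1/1.01·[0.3556·23.7934 + 0.6444·61.8149] = 47.8179
Node 0 (S = 120): V_0 = 1/1.01·[0.3556·15.1817 + 0.6444·47.8179] = 35.8554

35.86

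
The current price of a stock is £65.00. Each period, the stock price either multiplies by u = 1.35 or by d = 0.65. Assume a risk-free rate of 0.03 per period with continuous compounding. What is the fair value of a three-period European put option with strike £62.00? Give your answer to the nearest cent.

Risk-neutral probability p = (e^0.03 − 0.65)/(1.35 − 0.65) = 0.3805/0.7000 = 0.5435
Terminal stock prices: S_uuu = 159.9, S_uud = 77, S_udd = 37.07, S_ddd = 17.85
Terminal payoffs (K − S): max(-97.92, 0) = 0, max(-15, 0) = 0, max(24.93, 0) = 24.93, max(44.15, 0) = 44.15
Node uu (S = 118.5): V_uu = e^(−0.03)·[0.5435·0.0000 + 0.4565·0.0000] = 0.0000
Node ud (S = 57.04): V_ud = e^(−0.03)·[0.5435·0.0000 + 0.4565·24.9256] = 11.0421
Node dd (S = 27.46): V_dd = e^(−0.03)·[0.5435·24.9256 + 0.4565·44.1494] = 32.7051
Node u (S = 87.75): V_u = e^(−0.03)·[0.5435·0.0000 + 0.4565·11.0421] = 4.8917
Node d (S = 42.25): V_d = e^(−0.03)·[0.5435·11.0421 + 0.4565·32.7051] = 20.3125
Node 0 (S = 65): V_0 = e^(−0.03)·[0.5435·4.8917 + 0.4565·20.3125] = 11.5786

£11.58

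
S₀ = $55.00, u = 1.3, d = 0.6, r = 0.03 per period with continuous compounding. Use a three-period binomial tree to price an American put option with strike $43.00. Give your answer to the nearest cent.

Risk-neutral probability p = (e^0.03 − 0.6)/(1.3 − 0.6) = 0.4305/0.7000 = 0.6149
Terminal stock prices: S_uuu = 120.8, S_uud = 55.77, S_udd = 25.74, S_ddd = 11.88
Terminal payoffs (K − S): max(-77.84, 0) = 0, max(-12.77, 0) = 0, max(17.26, 0) = 17.26, max(31.12, 0) = 31.12
Node uu (S = 92.95): continuation = e^(−0.03)·[0.6149·0.0000 + 0.3851·0.0000] = 0.0000; exercise value = 0.0000 ≤ continuation, so V_uu = 0.0000
Node ud (S = 42.9): continuation = e^(−0.03)·[0.6149·0.0000 + 0.3851·17.2600] = 6.4498; exercise value = 0.1000 ≤ continuation, so V_ud = 6.4498
Node dd (S = 19.8): continuation = e^(−0.03)·[0.6149·17.2600 + 0.3851·31.1200] = 21.9292; exercise value = 23.2000 > continuation, so V_dd = 23.2000 (exercise)
Node u (S = 71.5): continuation = e^(−0.03)·[0.6149·0.0000 + 0.3851·6.4498] = 2.4102; exercise value = 0.0000 ≤ continuation, so V_u = 2.4102
Node d (S = 33): continuation = e^(−0.03)·[0.6149·6.4498 + 0.3851·23.2000] = 12.5185; exercise value = 10.0000 ≤ continuation, so V_d = 12.5185
Node 0 (S = 55): continuation = e^(−0.03)·[0.6149·2.4102 + 0.3851·12.5185] = 6.1163; exercise value = 0.0000 ≤ continuation, so V_0 = 6.1163

$6.12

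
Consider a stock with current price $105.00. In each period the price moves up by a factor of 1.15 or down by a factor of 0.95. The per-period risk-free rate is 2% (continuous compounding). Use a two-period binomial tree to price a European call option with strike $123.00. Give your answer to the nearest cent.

$1.88

Risk-neutral probability p = (e^0.02 − 0.95)/(1.15 − 0.95) = 0.0702/0.2000 = 0.3510
Terminal stock prices: S_uu = 138.9, S_ud = 114.7, S_dd = 94.76
Terminal payoffs (S − K): max(15.86, 0) = 15.86, max(-8.288, 0) = 0, max(-28.24, 0) = 0
Node u (S = 120.7): V_u = e^(−0.02)·[0.3510·15.8625 + 0.6490·0.0000] = 5.4576
Node d (S = 99.75): V_d = e^(−0.02)·[0.3510·0.0000 + 0.6490·0.0000] = 0.0000
Node 0 (S = 105): V_0 = e^(−0.02)·[0.3510·5.4576 + 0.6490·0.0000] = 1.8777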